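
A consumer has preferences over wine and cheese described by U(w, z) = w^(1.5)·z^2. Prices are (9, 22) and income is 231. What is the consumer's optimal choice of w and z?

MU_w = 1.5·√w·z^2 and MU_z = 2·w^(1.5)·z.
MRS = MU_w/MU_z = (0.75)·z/w.
Tangency: set MRS = p_w/p_z = 9/22.
So (0.75)·z/w = 9/22, i.e. z = (6/11)·w.
Substitute into the budget 9·w + 22·z = 231: 21·w = 231, so w* = 11.
Then z* = (6/11)·11 = 6.

w* = 11, z* = 6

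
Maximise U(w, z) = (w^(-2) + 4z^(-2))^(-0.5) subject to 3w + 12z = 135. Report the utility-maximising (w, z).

For CES with ρ = -2, MRS = (1/4)·(z/w)^3.
Tangency: set MRS = p_w/p_z = 3/12 = 0.25.
So (z/w)^3 = 1; taking the cube root, z/w = 1, i.e. z = w.
Substitute into the budget 3·w + 12·z = 135: 15·w = 135, so w* = 9 and z* = 9.

w* = 9, z* = 9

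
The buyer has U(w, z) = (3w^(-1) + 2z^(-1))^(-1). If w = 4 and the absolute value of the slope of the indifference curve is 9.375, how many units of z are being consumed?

For CES with ρ = -1, MRS = (3/2)·(z/w)^2.
Setting (3/2)·(z/4)^2 = 9.375 gives (z/4)^2 = 6.25, so z/4 = 2.5 and z = 10.

z = 10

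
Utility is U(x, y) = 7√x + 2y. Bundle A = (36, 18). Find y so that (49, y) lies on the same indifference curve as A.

U(36, 18) = 78.
Set U(49, y) = 78 and solve.
With x = 49: √49 = 7, so 2y = 78 − 7·7 = 29 and y = 14.5.
Check: U(49, 14.5) = 78.

y = 14.5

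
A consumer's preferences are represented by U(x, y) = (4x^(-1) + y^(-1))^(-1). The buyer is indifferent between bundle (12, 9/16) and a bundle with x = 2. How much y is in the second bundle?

y = 9

U depends on (x, y) only through S = 4x^(-1) + y^(-1), so equal utility means equal S. At (12, 9/16): S = 19/9.
With x = 2: 4·2^(-1) = 2, so y^(-1) = 19/9 − 2 = 1/9.
Hence y = 1/(1/9) = 9.
Check: U(2, 9) = 0.4737.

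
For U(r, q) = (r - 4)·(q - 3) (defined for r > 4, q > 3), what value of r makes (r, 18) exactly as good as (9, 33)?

r = 14

U(9, 33) = 150.
Set U(r, 18) = 150 and solve.
With q = 18: (18 − 3) = 15, so (r − 4) = 150/15 = 10.
So r = 4 + 10 = 14.
Check: U(14, 18) = 150.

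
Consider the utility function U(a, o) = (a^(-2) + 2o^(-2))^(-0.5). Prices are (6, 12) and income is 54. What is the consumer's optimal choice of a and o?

For CES with ρ = -2, MRS = (1/2)·(o/a)^3.
Tangency: set MRS = p_a/p_o = 6/12 = 0.5.
So (o/a)^3 = 1; taking the cube root, o/a = 1, i.e. o = a.
Substitute into the budget 6·a + 12·o = 54: 18·a = 54, so a* = 3 and o* = 3.

a* = 3, o* = 3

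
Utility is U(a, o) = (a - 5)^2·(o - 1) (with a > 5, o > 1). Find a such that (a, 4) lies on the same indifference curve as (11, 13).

a = 17

U(11, 13) = 432.
Set U(a, 4) = 432 and solve.
With o = 4: (4 − 1) = 3, so (a − 5)^2 = 432/3 = 144.
Taking the square root (with a > 5): a − 5 = 12, so a = 17.
Check: U(17, 4) = 432.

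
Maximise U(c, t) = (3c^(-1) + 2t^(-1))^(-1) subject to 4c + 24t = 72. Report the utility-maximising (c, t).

c* = 6, t* = 2

For CES with ρ = -1, MRS = (3/2)·(t/c)^2.
Tangency: set MRS = p_c/p_t = 4/24 = 1/6.
So (t/c)^2 = 1/9; taking the square root, t/c = 1/3, i.e. t = (1/3)·c.
Substitute into the budget 4·c + 24·t = 72: 12·c = 72, so c* = 6 and t* = (1/3)·6 = 2.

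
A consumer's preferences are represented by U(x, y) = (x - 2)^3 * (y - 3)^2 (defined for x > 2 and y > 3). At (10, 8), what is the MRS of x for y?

MRS = 15/16

MU_x = 3·(x−2)^2·(y−3)^2, MU_y = 2·(x−2)^3·(y−3).
MRS = (3/2)·(y−3)/(x−2).
At (10, 8): MRS = 15/16.
That is, one extra unit of x is worth 15/16 units of y at the margin.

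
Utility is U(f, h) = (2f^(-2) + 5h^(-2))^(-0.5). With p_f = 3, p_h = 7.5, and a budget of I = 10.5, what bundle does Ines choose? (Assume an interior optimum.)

f* = 1, h* = 1

For CES with ρ = -2, MRS = (2/5)·(h/f)^3.
Tangency: set MRS = p_f/p_h = 3/7.5 = 0.4.
So (h/f)^3 = 1; taking the cube root, h/f = 1, i.e. h = f.
Substitute into the budget 3·f + 7.5·h = 10.5: 10.5·f = 10.5, so f* = 1 and h* = 1.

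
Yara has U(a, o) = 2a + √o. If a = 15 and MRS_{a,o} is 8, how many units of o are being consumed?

MU_a = 2, MU_o = 1/(2√o).
MRS = 2 ÷ (1/(2√o)).
MRS depends only on o: 4·√o = 8 ⇒ √o = 8/4 = 2 ⇒ o = 4.

o = 4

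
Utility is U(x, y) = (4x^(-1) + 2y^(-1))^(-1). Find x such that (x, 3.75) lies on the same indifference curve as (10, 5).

U depends on (x, y) only through S = 4x^(-1) + 2y^(-1), so equal utility means equal S. At (10, 5): S = 0.8.
With y = 3.75: 2·3.75^(-1) = 8/15, so 4x^(-1) = 0.8 − 8/15 = 4/15, i.e. x^(-1) = 1/15.
Hence x = 1/(1/15) = 15.
Check: U(15, 3.75) = 1.25.

x = 15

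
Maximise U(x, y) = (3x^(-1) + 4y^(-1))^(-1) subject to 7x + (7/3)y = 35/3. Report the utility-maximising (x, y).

For CES with ρ = -1, MRS = (3/4)·(y/x)^2.
Tangency: set MRS = p_x/p_y = 7/(7/3) = 3.
So (y/x)^2 = 4; taking the square root, y/x = 2, i.e. y = 2·x.
Substitute into the budget 7·x + (7/3)·y = 35/3: (35/3)·x = 35/3, so x* = 1 and y* = 2·1 = 2.

x* = 1, y* = 2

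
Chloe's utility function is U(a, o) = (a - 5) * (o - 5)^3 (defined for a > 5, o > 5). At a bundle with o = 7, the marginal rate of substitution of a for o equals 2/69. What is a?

MU_a = (o−5)^3, MU_o = 3·(a−5)·(o−5)^2.
MRS = (1/3)·(o−5)/(a−5).
Substitute o = 7: MRS = (2/3)/(a − 5). Setting this equal to 2/69 gives a − 5 = (2/3)/(2/69) = 23, so a = 28.

a = 28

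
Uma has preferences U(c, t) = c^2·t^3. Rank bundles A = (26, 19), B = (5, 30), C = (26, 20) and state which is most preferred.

Bundle C

Evaluate utility at each bundle:
U(A) = 4636684.
U(B) = 675000.
U(C) = 5408000.
Highest utility is C, so C ≻ A ≻ B.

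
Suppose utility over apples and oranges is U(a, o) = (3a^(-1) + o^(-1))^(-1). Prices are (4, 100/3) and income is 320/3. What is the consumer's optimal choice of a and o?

For CES with ρ = -1, MRS = (3/1)·(o/a)^2.
Tangency: set MRS = p_a/p_o = 4/(100/3) = 3/25.
So (o/a)^2 = 1/25; taking the square root, o/a = 0.2, i.e. o = 0.2·a.
Substitute into the budget 4·a + (100/3)·o = 320/3: (32/3)·a = 320/3, so a* = 10 and o* = 0.2·10 = 2.

a* = 10, o* = 2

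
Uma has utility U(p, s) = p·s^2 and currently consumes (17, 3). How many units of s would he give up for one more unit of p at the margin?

MU_p = s^2 and MU_s = 2·p·s.
MRS = MU_p/MU_s = (1/2)·s/p.
At (17, 3): MRS = 3/34.
The indifference curve has slope −3/34 at this bundle.

MRS = 3/34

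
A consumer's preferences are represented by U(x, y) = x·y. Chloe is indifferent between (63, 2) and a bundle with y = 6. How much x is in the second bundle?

U(63, 2) = 126.
Set U(x, 6) = 126 and solve.
With y = 6: x = 126/6 = 21.
Check: U(21, 6) = 126.

x = 21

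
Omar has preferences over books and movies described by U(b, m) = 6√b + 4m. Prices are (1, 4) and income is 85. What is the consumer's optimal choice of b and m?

MU_b = 6/(2√b), MU_m = 4.
MRS = 6/(2√b) ÷ 4.
Tangency: set MRS = p_b/p_m = 1/4 = 0.25.
MRS depends only on b: 0.75/√b = 0.25 ⇒ √b = 0.75/0.25 = 3 ⇒ b* = 9.
From the budget, 4·m = 85 − 1·9 = 76, so m* = 19.

b* = 9, m* = 19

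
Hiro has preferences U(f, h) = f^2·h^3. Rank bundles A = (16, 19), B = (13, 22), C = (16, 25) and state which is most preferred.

Evaluate utility at each bundle:
U(A) = 1755904.
U(B) = 1799512.
U(C) = 4000000.
Highest utility is C, so C ≻ B ≻ A.

Bundle C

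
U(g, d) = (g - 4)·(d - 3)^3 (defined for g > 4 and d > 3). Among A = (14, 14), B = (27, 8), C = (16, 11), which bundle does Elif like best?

Bundle A

Evaluate utility at each bundle:
U(A) = 13310.
U(B) = 2875.
U(C) = 6144.
Highest utility is A, so A ≻ C ≻ B.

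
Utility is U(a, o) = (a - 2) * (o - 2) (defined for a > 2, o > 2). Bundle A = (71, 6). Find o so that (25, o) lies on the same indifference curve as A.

o = 14

U(71, 6) = 276.
Set U(25, o) = 276 and solve.
With a = 25: (25 − 2) = 23, so (o − 2) = 276/23 = 12.
So o = 2 + 12 = 14.
Check: U(25, 14) = 276.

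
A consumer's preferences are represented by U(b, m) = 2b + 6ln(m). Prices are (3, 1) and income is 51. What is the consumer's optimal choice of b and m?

b* = 14, m* = 9

MU_b = 2, MU_m = 6/m.
MRS = 2 ÷ (6/m).
Tangency: set MRS = p_b/p_m = 3/1 = 3.
MRS depends only on m: (1/3)·m = 3 ⇒ m* = 3/(1/3) = 9.
From the budget, 3·b = 51 − 1·9 = 42, so b* = 14.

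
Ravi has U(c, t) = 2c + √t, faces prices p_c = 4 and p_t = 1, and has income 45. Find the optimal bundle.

MU_c = 2, MU_t = 1/(2√t).
MRS = 2 ÷ (1/(2√t)).
Tangency: set MRS = p_c/p_t = 4/1 = 4.
MRS depends only on t: 4·√t = 4 ⇒ √t = 4/4 = 1 ⇒ t* = 1.
From the budget, 4·c = 45 − 1·1 = 44, so c* = 11.

c* = 11, t* = 1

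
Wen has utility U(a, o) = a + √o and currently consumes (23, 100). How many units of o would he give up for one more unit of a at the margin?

MRS = 20

MU_a = 1, MU_o = 1/(2√o).
MRS = 1 ÷ (1/(2√o)).
At (23, 100): MRS = 20.
So at (23, 100) the consumer would give up 20 units of o for one more unit of a.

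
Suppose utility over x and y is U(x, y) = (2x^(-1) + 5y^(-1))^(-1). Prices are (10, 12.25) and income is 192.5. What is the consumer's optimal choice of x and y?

For CES with ρ = -1, MRS = (2/5)·(y/x)^2.
Tangency: set MRS = p_x/p_y = 10/12.25 = 40/49.
So (y/x)^2 = 100/49; taking the square root, y/x = 10/7, i.e. y = (10/7)·x.
Substitute into the budget 10·x + 12.25·y = 192.5: 27.5·x = 192.5, so x* = 7 and y* = (10/7)·7 = 10.

x* = 7, y* = 10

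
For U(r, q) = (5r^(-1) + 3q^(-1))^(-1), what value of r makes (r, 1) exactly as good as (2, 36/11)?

r = 12

U depends on (r, q) only through S = 5r^(-1) + 3q^(-1), so equal utility means equal S. At (2, 36/11): S = 41/12.
With q = 1: 3·1^(-1) = 3, so 5r^(-1) = 41/12 − 3 = 5/12, i.e. r^(-1) = 1/12.
Hence r = 1/(1/12) = 12.
Check: U(12, 1) = 0.2927.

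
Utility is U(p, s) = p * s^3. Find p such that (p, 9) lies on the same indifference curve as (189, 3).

p = 7

U(189, 3) = 5103.
Set U(p, 9) = 5103 and solve.
With s = 9: 9^3 = 729, so p = 5103/729 = 7.
Check: U(7, 9) = 5103.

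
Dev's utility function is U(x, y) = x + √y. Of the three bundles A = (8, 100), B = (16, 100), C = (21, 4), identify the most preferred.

Evaluate utility at each bundle:
U(A) = 18.000.
U(B) = 26.000.
U(C) = 23.000.
Highest utility is B, so B ≻ C ≻ A.

Bundle B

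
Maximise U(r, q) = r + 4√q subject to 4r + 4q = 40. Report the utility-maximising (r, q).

MU_r = 1, MU_q = 4/(2√q).
MRS = 1 ÷ (4/(2√q)).
Tangency: set MRS = p_r/p_q = 4/4 = 1.
MRS depends only on q: 0.5·√q = 1 ⇒ √q = 1/0.5 = 2 ⇒ q* = 4.
From the budget, 4·r = 40 − 4·4 = 24, so r* = 6.

r* = 6, q* = 4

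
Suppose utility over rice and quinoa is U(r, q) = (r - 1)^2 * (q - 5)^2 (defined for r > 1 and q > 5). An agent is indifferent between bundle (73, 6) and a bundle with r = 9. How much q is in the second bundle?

U(73, 6) = 5184.
Set U(9, q) = 5184 and solve.
With r = 9: (9 − 1)^2 = 64, so (q − 5)^2 = 5184/64 = 81.
Taking the square root (with q > 5): q − 5 = 9, so q = 14.
Check: U(9, 14) = 5184.

q = 14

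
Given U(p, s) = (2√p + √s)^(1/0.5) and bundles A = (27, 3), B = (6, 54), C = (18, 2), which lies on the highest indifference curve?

Evaluate utility at each bundle:
U(A) = 147.000.
U(B) = 150.000.
U(C) = 98.000.
Highest utility is B, so B ≻ A ≻ C.

Bundle B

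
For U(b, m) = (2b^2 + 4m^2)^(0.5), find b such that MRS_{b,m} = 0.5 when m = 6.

For CES with ρ = 2, MRS = (2/4)·(m/b)^(-1).
Setting (2/4)·(6/b)^(-1) = 0.5 gives (6/b)^(-1) = 1, so 6/b = 1 and b = 6.

b = 6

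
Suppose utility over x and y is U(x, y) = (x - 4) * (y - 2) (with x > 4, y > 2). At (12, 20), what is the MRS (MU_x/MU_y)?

MU_x = (y−2), MU_y = (x−4).
MRS = (y−2)/(x−4).
At (12, 20): MRS = 2.25.
The indifference curve has slope −2.25 at this bundle.

MRS = 2.25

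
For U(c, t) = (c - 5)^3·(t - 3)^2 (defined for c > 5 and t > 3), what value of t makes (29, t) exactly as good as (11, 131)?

t = 19

U(11, 131) = 3538944.
Set U(29, t) = 3538944 and solve.
With c = 29: (29 − 5)^3 = 13824, so (t − 3)^2 = 3538944/13824 = 256.
Taking the square root (with t > 3): t − 3 = 16, so t = 19.
Check: U(29, 19) = 3538944.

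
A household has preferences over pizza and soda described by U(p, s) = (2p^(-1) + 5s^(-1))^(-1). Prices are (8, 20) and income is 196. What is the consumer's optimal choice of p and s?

For CES with ρ = -1, MRS = (2/5)·(s/p)^2.
Tangency: set MRS = p_p/p_s = 8/20 = 0.4.
So (s/p)^2 = 1; taking the square root, s/p = 1, i.e. s = p.
Substitute into the budget 8·p + 20·s = 196: 28·p = 196, so p* = 7 and s* = 7.

p* = 7, s* = 7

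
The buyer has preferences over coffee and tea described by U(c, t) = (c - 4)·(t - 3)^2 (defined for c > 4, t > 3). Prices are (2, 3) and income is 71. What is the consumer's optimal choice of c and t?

MU_c = (t−3)^2, MU_t = 2·(c−4)·(t−3).
MRS = (1/2)·(t−3)/(c−4).
Tangency: set MRS = p_c/p_t = 2/3.
So (1/2)·(t − 3)/(c − 4) = 2/3, i.e. (t − 3) = (4/3)·(c − 4).
Rewrite the budget in excess-of-subsistence terms: 2·(c − 4) + 3·(t − 3) = 71 − 2·4 − 3·3 = 54.
Substituting, 6·(c − 4) = 54, so c − 4 = 9 and c* = 13.
Then t − 3 = (4/3)·9 = 12, so t* = 15.

c* = 13, t* = 15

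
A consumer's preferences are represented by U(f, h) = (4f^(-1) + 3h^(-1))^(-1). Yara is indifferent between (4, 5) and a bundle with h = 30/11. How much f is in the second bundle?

U depends on (f, h) only through S = 4f^(-1) + 3h^(-1), so equal utility means equal S. At (4, 5): S = 1.6.
With h = 30/11: 3·(30/11)^(-1) = 1.1, so 4f^(-1) = 1.6 − 1.1 = 0.5, i.e. f^(-1) = 0.125.
Hence f = 1/0.125 = 8.
Check: U(8, 30/11) = 0.625.

f = 8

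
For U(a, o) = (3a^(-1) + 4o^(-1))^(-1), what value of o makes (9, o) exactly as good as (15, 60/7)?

o = 12

U depends on (a, o) only through S = 3a^(-1) + 4o^(-1), so equal utility means equal S. At (15, 60/7): S = 2/3.
With a = 9: 3·9^(-1) = 1/3, so 4o^(-1) = 2/3 − 1/3 = 1/3, i.e. o^(-1) = 1/12.
Hence o = 1/(1/12) = 12.
Check: U(9, 12) = 1.5.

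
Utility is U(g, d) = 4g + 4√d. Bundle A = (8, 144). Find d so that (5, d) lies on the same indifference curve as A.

d = 225

U(8, 144) = 80.
Set U(5, d) = 80 and solve.
With g = 5: 4√d = 80 − 4·5 = 60, so √d = 15 and d = 225.
Check: U(5, 225) = 80.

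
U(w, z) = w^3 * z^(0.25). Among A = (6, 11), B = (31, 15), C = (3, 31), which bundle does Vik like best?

Bundle B

Evaluate utility at each bundle:
U(A) = 393.371.
U(B) = 58628.380.
U(C) = 63.709.
Highest utility is B, so B ≻ A ≻ C.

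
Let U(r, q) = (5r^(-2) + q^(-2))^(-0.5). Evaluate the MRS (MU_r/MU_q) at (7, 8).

For CES with ρ = -2, MRS = (5/1)·(q/r)^3.
At (7, 8): MRS = 2560/343.
That is, one extra unit of r is worth 2560/343 units of q at the margin.

MRS = 2560/343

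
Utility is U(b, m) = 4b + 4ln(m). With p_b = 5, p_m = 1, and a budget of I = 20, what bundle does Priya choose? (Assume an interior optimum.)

MU_b = 4, MU_m = 4/m.
MRS = 4 ÷ (4/m).
Tangency: set MRS = p_b/p_m = 5/1 = 5.
MRS depends only on m: m = 5 ⇒ m* = 5.
From the budget, 5·b = 20 − 1·5 = 15, so b* = 3.

b* = 3, m* = 5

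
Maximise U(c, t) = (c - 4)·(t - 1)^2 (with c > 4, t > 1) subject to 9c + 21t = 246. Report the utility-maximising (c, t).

c* = 11, t* = 7

MU_c = (t−1)^2, MU_t = 2·(c−4)·(t−1).
MRS = (1/2)·(t−1)/(c−4).
Tangency: set MRS = p_c/p_t = 9/21 = 3/7.
So (1/2)·(t − 1)/(c − 4) = 3/7, i.e. (t − 1) = (6/7)·(c − 4).
Rewrite the budget in excess-of-subsistence terms: 9·(c − 4) + 21·(t − 1) = 246 − 9·4 − 21·1 = 189.
Substituting, 27·(c − 4) = 189, so c − 4 = 7 and c* = 11.
Then t − 1 = (6/7)·7 = 6, so t* = 7.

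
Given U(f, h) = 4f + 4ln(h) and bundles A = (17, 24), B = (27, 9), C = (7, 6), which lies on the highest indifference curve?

Bundle B

Evaluate utility at each bundle:
U(A) = 80.712.
U(B) = 116.789.
U(C) = 35.167.
Highest utility is B, so B ≻ A ≻ C.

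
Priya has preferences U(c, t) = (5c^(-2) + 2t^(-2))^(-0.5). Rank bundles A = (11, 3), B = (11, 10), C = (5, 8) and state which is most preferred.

Bundle B

Evaluate utility at each bundle:
U(A) = 1.948.
U(B) = 4.038.
U(C) = 2.080.
Highest utility is B, so B ≻ C ≻ A.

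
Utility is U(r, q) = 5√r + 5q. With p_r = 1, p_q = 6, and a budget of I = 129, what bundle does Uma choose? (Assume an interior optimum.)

r* = 9, q* = 20

MU_r = 5/(2√r), MU_q = 5.
MRS = 5/(2√r) ÷ 5.
Tangency: set MRS = p_r/p_q = 1/6.
MRS depends only on r: 0.5/√r = 1/6 ⇒ √r = 0.5/(1/6) = 3 ⇒ r* = 9.
From the budget, 6·q = 129 − 1·9 = 120, so q* = 20.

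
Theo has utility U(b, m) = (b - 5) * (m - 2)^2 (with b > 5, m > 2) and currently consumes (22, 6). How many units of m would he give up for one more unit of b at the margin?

MU_b = (m−2)^2, MU_m = 2·(b−5)·(m−2).
MRS = (1/2)·(m−2)/(b−5).
At (22, 6): MRS = 2/17.
The indifference curve has slope −2/17 at this bundle.

MRS = 2/17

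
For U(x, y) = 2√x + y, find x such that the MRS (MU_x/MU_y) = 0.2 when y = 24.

x = 25

MU_x = 2/(2√x), MU_y = 1.
MRS = 2/(2√x) ÷ 1.
MRS depends only on x: 1/√x = 0.2 ⇒ √x = 1/0.2 = 5 ⇒ x = 25.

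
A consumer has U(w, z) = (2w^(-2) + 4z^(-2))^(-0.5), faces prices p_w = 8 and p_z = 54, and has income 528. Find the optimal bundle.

w* = 12, z* = 8

For CES with ρ = -2, MRS = (2/4)·(z/w)^3.
Tangency: set MRS = p_w/p_z = 8/54 = 4/27.
So (z/w)^3 = 8/27; taking the cube root, z/w = 2/3, i.e. z = (2/3)·w.
Substitute into the budget 8·w + 54·z = 528: 44·w = 528, so w* = 12 and z* = (2/3)·12 = 8.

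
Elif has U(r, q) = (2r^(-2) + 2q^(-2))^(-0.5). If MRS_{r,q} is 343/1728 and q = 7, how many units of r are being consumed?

For CES with ρ = -2, MRS = (q/r)^3.
Setting (7/r)^3 = 343/1728 gives 7/r = 7/12 and r = 12.

r = 12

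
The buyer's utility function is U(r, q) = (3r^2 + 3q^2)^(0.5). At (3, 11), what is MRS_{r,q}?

For CES with ρ = 2, MRS = (q/r)^(-1).
At (3, 11): MRS = 3/11.
That is, one extra unit of r is worth 3/11 units of q at the margin.

MRS = 3/11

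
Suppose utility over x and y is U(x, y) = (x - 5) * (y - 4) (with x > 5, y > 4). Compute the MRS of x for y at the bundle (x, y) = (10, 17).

MU_x = (y−4), MU_y = (x−5).
MRS = (y−4)/(x−5).
At (10, 17): MRS = 2.6.
So at (10, 17) the consumer would give up 2.6 units of y for one more unit of x.

MRS = 2.6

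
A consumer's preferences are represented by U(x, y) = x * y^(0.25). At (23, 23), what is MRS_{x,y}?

MRS = 4

MU_x = y^(0.25) and MU_y = 0.25·x·y^(-0.75).
MRS = MU_x/MU_y = (4)·y/x.
At (23, 23): MRS = 4.
The indifference curve has slope −4 at this bundle.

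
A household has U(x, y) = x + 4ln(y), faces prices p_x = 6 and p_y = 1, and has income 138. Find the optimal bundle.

MU_x = 1, MU_y = 4/y.
MRS = 1 ÷ (4/y).
Tangency: set MRS = p_x/p_y = 6/1 = 6.
MRS depends only on y: 0.25·y = 6 ⇒ y* = 6/0.25 = 24.
From the budget, 6·x = 138 − 1·24 = 114, so x* = 19.

x* = 19, y* = 24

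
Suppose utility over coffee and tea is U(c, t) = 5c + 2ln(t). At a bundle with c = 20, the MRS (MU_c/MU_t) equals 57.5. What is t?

MU_c = 5, MU_t = 2/t.
MRS = 5 ÷ (2/t).
MRS depends only on t: 2.5·t = 57.5 ⇒ t = 57.5/2.5 = 23.

t = 23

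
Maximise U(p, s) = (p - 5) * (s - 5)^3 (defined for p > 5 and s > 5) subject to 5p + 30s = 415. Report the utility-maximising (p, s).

MU_p = (s−5)^3, MU_s = 3·(p−5)·(s−5)^2.
MRS = (1/3)·(s−5)/(p−5).
Tangency: set MRS = p_p/p_s = 5/30 = 1/6.
So (1/3)·(s − 5)/(p − 5) = 1/6, i.e. (s − 5) = 0.5·(p − 5).
Rewrite the budget in excess-of-subsistence terms: 5·(p − 5) + 30·(s − 5) = 415 − 5·5 − 30·5 = 240.
Substituting, 20·(p − 5) = 240, so p − 5 = 12 and p* = 17.
Then s − 5 = 0.5·12 = 6, so s* = 11.

p* = 17, s* = 11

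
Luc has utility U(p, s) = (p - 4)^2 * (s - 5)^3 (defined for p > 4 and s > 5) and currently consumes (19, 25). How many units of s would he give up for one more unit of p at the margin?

MRS = 8/9

MU_p = 2·(p−4)·(s−5)^3, MU_s = 3·(p−4)^2·(s−5)^2.
MRS = (2/3)·(s−5)/(p−4).
At (19, 25): MRS = 8/9.
So at (19, 25) the consumer would give up 8/9 units of s for one more unit of p.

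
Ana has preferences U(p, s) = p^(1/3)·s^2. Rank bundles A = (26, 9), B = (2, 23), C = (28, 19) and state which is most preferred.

Evaluate utility at each bundle:
U(A) = 239.962.
U(B) = 666.498.
U(C) = 1096.209.
Highest utility is C, so C ≻ B ≻ A.

Bundle C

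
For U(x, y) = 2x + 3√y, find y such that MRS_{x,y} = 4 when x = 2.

y = 9

MU_x = 2, MU_y = 3/(2√y).
MRS = 2 ÷ (3/(2√y)).
MRS depends only on y: (4/3)·√y = 4 ⇒ √y = 4/(4/3) = 3 ⇒ y = 9.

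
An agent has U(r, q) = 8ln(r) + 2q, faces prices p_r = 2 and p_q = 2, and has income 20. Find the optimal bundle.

MU_r = 8/r, MU_q = 2.
MRS = 8/r ÷ 2.
Tangency: set MRS = p_r/p_q = 2/2 = 1.
MRS depends only on r: 4/r = 1 ⇒ r* = 4/1 = 4.
From the budget, 2·q = 20 − 2·4 = 12, so q* = 6.

r* = 4, q* = 6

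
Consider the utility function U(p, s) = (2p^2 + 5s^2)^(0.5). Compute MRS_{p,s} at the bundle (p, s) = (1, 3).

For CES with ρ = 2, MRS = (2/5)·(s/p)^(-1).
At (1, 3): MRS = 2/15.
That is, one extra unit of p is worth 2/15 units of s at the margin.

MRS = 2/15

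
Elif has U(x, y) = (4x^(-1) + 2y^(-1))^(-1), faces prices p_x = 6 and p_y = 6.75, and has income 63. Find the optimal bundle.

x* = 6, y* = 4

For CES with ρ = -1, MRS = (4/2)·(y/x)^2.
Tangency: set MRS = p_x/p_y = 6/6.75 = 8/9.
So (y/x)^2 = 4/9; taking the square root, y/x = 2/3, i.e. y = (2/3)·x.
Substitute into the budget 6·x + 6.75·y = 63: 10.5·x = 63, so x* = 6 and y* = (2/3)·6 = 4.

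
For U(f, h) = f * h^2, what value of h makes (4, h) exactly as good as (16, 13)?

h = 26

U(16, 13) = 2704.
Set U(4, h) = 2704 and solve.
With f = 4: h^2 = 2704/4 = 676; taking the square root, h = 26.
Check: U(4, 26) = 2704.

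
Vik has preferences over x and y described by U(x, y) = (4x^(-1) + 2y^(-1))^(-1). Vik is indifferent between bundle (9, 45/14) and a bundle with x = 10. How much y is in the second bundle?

U depends on (x, y) only through S = 4x^(-1) + 2y^(-1), so equal utility means equal S. At (9, 45/14): S = 16/15.
With x = 10: 4·10^(-1) = 0.4, so 2y^(-1) = 16/15 − 0.4 = 2/3, i.e. y^(-1) = 1/3.
Hence y = 1/(1/3) = 3.
Check: U(10, 3) = 0.9375.

y = 3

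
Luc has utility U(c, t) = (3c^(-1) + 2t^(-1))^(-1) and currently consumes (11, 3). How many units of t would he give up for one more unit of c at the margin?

For CES with ρ = -1, MRS = (3/2)·(t/c)^2.
At (11, 3): MRS = 27/242.
So at (11, 3) the consumer would give up 27/242 units of t for one more unit of c.

MRS = 27/242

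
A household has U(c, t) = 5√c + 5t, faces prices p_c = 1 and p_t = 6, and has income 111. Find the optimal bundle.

MU_c = 5/(2√c), MU_t = 5.
MRS = 5/(2√c) ÷ 5.
Tangency: set MRS = p_c/p_t = 1/6.
MRS depends only on c: 0.5/√c = 1/6 ⇒ √c = 0.5/(1/6) = 3 ⇒ c* = 9.
From the budget, 6·t = 111 − 1·9 = 102, so t* = 17.

c* = 9, t* = 17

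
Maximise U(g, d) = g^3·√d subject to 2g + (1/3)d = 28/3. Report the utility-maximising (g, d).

g* = 4, d* = 4

MU_g = 3·g^2·√d and MU_d = 0.5·g^3·d^(-0.5).
MRS = MU_g/MU_d = (6)·d/g.
Tangency: set MRS = p_g/p_d = 2/(1/3) = 6.
So (6)·d/g = 6, i.e. d = g.
Substitute into the budget 2·g + (1/3)·d = 28/3: (7/3)·g = 28/3, so g* = 4.
Then d* = 4.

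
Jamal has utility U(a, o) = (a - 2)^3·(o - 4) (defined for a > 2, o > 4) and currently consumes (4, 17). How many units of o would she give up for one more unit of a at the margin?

MRS = 19.5

MU_a = 3·(a−2)^2·(o−4), MU_o = (a−2)^3.
MRS = (3/1)·(o−4)/(a−2).
At (4, 17): MRS = 19.5.
So at (4, 17) the consumer would give up 19.5 units of o for one more unit of a.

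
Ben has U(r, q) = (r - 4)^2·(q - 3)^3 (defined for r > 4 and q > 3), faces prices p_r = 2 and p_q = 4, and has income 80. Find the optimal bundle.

MU_r = 2·(r−4)·(q−3)^3, MU_q = 3·(r−4)^2·(q−3)^2.
MRS = (2/3)·(q−3)/(r−4).
Tangency: set MRS = p_r/p_q = 2/4 = 0.5.
So (2/3)·(q − 3)/(r − 4) = 0.5, i.e. (q − 3) = 0.75·(r − 4).
Rewrite the budget in excess-of-subsistence terms: 2·(r − 4) + 4·(q − 3) = 80 − 2·4 − 4·3 = 60.
Substituting, 5·(r − 4) = 60, so r − 4 = 12 and r* = 16.
Then q − 3 = 0.75·12 = 9, so q* = 12.

r* = 16, q* = 12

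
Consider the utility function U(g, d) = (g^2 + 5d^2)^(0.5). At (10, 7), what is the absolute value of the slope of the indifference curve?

MRS = 2/7

For CES with ρ = 2, MRS = (1/5)·(d/g)^(-1).
At (10, 7): MRS = 2/7.
So at (10, 7) the consumer would give up 2/7 units of d for one more unit of g.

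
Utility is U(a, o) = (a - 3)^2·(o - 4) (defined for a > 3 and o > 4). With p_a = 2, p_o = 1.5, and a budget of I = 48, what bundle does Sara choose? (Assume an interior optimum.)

a* = 15, o* = 12

MU_a = 2·(a−3)·(o−4), MU_o = (a−3)^2.
MRS = (2/1)·(o−4)/(a−3).
Tangency: set MRS = p_a/p_o = 2/1.5 = 4/3.
So (2/1)·(o − 4)/(a − 3) = 4/3, i.e. (o − 4) = (2/3)·(a − 3).
Rewrite the budget in excess-of-subsistence terms: 2·(a − 3) + 1.5·(o − 4) = 48 − 2·3 − 1.5·4 = 36.
Substituting, 3·(a − 3) = 36, so a − 3 = 12 and a* = 15.
Then o − 4 = (2/3)·12 = 8, so o* = 12.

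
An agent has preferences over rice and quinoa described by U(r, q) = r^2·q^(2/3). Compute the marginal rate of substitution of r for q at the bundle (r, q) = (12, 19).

MRS = 4.75

MU_r = 2·r·q^(2/3) and MU_q = 2/3·r^2·q^(-1/3).
MRS = MU_r/MU_q = (3)·q/r.
At (12, 19): MRS = 4.75.
The indifference curve has slope −4.75 at this bundle.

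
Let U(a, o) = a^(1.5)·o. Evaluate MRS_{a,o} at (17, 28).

MU_a = 1.5·√a·o and MU_o = a^(1.5).
MRS = MU_a/MU_o = (1.5)·o/a.
At (17, 28): MRS = 42/17.
That is, one extra unit of a is worth 42/17 units of o at the margin.

MRS = 42/17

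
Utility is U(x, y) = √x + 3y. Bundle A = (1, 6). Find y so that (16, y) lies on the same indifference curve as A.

y = 5

U(1, 6) = 19.
Set U(16, y) = 19 and solve.
With x = 16: √16 = 4, so 3y = 19 − 4 = 15 and y = 5.
Check: U(16, 5) = 19.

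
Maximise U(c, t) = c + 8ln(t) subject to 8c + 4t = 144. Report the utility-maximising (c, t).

c* = 10, t* = 16

MU_c = 1, MU_t = 8/t.
MRS = 1 ÷ (8/t).
Tangency: set MRS = p_c/p_t = 8/4 = 2.
MRS depends only on t: 0.125·t = 2 ⇒ t* = 2/0.125 = 16.
From the budget, 8·c = 144 − 4·16 = 80, so c* = 10.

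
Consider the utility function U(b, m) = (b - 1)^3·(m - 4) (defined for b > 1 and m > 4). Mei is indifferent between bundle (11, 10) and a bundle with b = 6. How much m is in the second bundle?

m = 52

U(11, 10) = 6000.
Set U(6, m) = 6000 and solve.
With b = 6: (6 − 1)^3 = 125, so (m − 4) = 6000/125 = 48.
So m = 4 + 48 = 52.
Check: U(6, 52) = 6000.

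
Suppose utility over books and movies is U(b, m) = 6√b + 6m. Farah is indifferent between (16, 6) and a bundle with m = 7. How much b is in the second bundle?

U(16, 6) = 60.
Set U(b, 7) = 60 and solve.
With m = 7: 6√b = 60 − 6·7 = 18, so √b = 3 and b = 9.
Check: U(9, 7) = 60.

b = 9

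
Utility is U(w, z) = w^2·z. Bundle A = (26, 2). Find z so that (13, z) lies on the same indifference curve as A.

U(26, 2) = 1352.
Set U(13, z) = 1352 and solve.
With w = 13: 13^2 = 169, so z = 1352/169 = 8.
Check: U(13, 8) = 1352.

z = 8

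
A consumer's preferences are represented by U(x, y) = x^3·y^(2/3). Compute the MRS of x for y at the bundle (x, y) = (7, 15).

MU_x = 3·x^2·y^(2/3) and MU_y = 2/3·x^3·y^(-1/3).
MRS = MU_x/MU_y = (4.5)·y/x.
At (7, 15): MRS = 135/14.
The indifference curve has slope −135/14 at this bundle.

MRS = 135/14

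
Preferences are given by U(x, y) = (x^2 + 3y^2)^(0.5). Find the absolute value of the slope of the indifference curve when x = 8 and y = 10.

For CES with ρ = 2, MRS = (1/3)·(y/x)^(-1).
At (8, 10): MRS = 4/15.
So at (8, 10) the consumer would give up 4/15 units of y for one more unit of x.

MRS = 4/15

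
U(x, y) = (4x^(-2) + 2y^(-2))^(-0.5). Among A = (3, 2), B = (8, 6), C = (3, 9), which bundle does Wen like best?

Evaluate utility at each bundle:
U(A) = 1.029.
U(B) = 2.910.
U(C) = 1.460.
Highest utility is B, so B ≻ C ≻ A.

Bundle B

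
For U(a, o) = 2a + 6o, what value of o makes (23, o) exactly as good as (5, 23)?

o = 17

U(5, 23) = 148.
Set U(23, o) = 148 and solve.
2·23 + 6o = 148 ⇒ 6o = 102 ⇒ o = 17.
Check: U(23, 17) = 148.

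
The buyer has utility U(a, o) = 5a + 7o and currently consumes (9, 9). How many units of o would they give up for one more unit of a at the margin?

MRS = 5/7

MU_a = 5, MU_o = 7, so MRS = 5/7 at every bundle.
At (9, 9): MRS = 5/7.
The indifference curve has slope −5/7 at this bundle.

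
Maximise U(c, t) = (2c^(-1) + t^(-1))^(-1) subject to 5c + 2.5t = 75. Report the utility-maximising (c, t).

c* = 10, t* = 10

For CES with ρ = -1, MRS = (2/1)·(t/c)^2.
Tangency: set MRS = p_c/p_t = 5/2.5 = 2.
So (t/c)^2 = 1; taking the square root, t/c = 1, i.e. t = c.
Substitute into the budget 5·c + 2.5·t = 75: 7.5·c = 75, so c* = 10 and t* = 10.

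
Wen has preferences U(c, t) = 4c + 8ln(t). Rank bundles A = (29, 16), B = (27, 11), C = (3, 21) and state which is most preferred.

Evaluate utility at each bundle:
U(A) = 138.181.
U(B) = 127.183.
U(C) = 36.356.
Highest utility is A, so A ≻ B ≻ C.

Bundle A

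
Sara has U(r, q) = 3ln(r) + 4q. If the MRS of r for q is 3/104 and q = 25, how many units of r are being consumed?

MU_r = 3/r, MU_q = 4.
MRS = 3/r ÷ 4.
MRS depends only on r: 0.75/r = 3/104 ⇒ r = 0.75/(3/104) = 26.

r = 26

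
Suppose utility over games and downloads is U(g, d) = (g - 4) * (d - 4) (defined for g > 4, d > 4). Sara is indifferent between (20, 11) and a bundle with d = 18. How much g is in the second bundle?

U(20, 11) = 112.
Set U(g, 18) = 112 and solve.
With d = 18: (18 − 4) = 14, so (g − 4) = 112/14 = 8.
So g = 4 + 8 = 12.
Check: U(12, 18) = 112.

g = 12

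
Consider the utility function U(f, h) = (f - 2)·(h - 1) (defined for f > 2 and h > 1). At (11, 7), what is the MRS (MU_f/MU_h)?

MU_f = (h−1), MU_h = (f−2).
MRS = (h−1)/(f−2).
At (11, 7): MRS = 2/3.
The indifference curve has slope −2/3 at this bundle.

MRS = 2/3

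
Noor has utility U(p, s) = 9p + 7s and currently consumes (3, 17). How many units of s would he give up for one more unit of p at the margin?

MRS = 9/7

MU_p = 9, MU_s = 7, so MRS = 9/7 at every bundle.
At (3, 17): MRS = 9/7.
That is, one extra unit of p is worth 9/7 units of s at the margin.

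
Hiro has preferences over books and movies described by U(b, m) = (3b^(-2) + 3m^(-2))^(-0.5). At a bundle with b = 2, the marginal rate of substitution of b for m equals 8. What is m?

For CES with ρ = -2, MRS = (m/b)^3.
Setting (m/2)^3 = 8 gives m/2 = 2 and m = 4.

m = 4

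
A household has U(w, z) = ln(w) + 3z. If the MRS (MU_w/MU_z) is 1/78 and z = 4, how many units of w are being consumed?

MU_w = 1/w, MU_z = 3.
MRS = 1/w ÷ 3.
MRS depends only on w: (1/3)/w = 1/78 ⇒ w = (1/3)/(1/78) = 26.

w = 26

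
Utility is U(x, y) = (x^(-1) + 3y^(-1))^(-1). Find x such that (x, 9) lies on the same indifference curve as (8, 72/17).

U depends on (x, y) only through S = x^(-1) + 3y^(-1), so equal utility means equal S. At (8, 72/17): S = 5/6.
With y = 9: 3·9^(-1) = 1/3, so x^(-1) = 5/6 − 1/3 = 0.5.
Hence x = 1/0.5 = 2.
Check: U(2, 9) = 1.2.

x = 2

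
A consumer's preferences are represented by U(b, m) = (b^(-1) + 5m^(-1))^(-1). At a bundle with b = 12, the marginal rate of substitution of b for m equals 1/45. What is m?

m = 4

For CES with ρ = -1, MRS = (1/5)·(m/b)^2.
Setting (1/5)·(m/12)^2 = 1/45 gives (m/12)^2 = 1/9, so m/12 = 1/3 and m = 4.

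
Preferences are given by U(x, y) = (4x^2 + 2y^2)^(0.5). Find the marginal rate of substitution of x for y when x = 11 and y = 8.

For CES with ρ = 2, MRS = (4/2)·(y/x)^(-1).
At (11, 8): MRS = 2.75.
The indifference curve has slope −2.75 at this bundle.

MRS = 2.75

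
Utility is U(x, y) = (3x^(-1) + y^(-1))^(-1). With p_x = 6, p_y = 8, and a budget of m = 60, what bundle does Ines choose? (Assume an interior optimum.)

x* = 6, y* = 3

For CES with ρ = -1, MRS = (3/1)·(y/x)^2.
Tangency: set MRS = p_x/p_y = 6/8 = 0.75.
So (y/x)^2 = 0.25; taking the square root, y/x = 0.5, i.e. y = 0.5·x.
Substitute into the budget 6·x + 8·y = 60: 10·x = 60, so x* = 6 and y* = 0.5·6 = 3.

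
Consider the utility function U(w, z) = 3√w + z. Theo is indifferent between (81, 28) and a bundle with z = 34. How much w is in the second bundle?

w = 49

U(81, 28) = 55.
Set U(w, 34) = 55 and solve.
With z = 34: 3√w = 55 − 34 = 21, so √w = 7 and w = 49.
Check: U(49, 34) = 55.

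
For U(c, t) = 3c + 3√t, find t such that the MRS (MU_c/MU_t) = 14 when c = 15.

t = 49

MU_c = 3, MU_t = 3/(2√t).
MRS = 3 ÷ (3/(2√t)).
MRS depends only on t: 2·√t = 14 ⇒ √t = 14/2 = 7 ⇒ t = 49.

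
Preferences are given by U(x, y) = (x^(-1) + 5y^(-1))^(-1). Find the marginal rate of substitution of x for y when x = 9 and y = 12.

MRS = 16/45

For CES with ρ = -1, MRS = (1/5)·(y/x)^2.
At (9, 12): MRS = 16/45.
That is, one extra unit of x is worth 16/45 units of y at the margin.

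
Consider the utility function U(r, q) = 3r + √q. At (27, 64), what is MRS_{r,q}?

MRS = 48

MU_r = 3, MU_q = 1/(2√q).
MRS = 3 ÷ (1/(2√q)).
At (27, 64): MRS = 48.
So at (27, 64) the consumer would give up 48 units of q for one more unit of r.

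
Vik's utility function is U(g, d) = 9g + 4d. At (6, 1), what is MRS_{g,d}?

MU_g = 9, MU_d = 4, so MRS = 9/4 = 2.25 at every bundle.
At (6, 1): MRS = 2.25.
That is, one extra unit of g is worth 2.25 units of d at the margin.

MRS = 2.25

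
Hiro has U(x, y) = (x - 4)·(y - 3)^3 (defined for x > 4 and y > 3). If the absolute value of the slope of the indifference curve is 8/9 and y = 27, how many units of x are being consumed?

x = 13

MU_x = (y−3)^3, MU_y = 3·(x−4)·(y−3)^2.
MRS = (1/3)·(y−3)/(x−4).
Substitute y = 27: MRS = 8/(x − 4). Setting this equal to 8/9 gives x − 4 = 8/(8/9) = 9, so x = 13.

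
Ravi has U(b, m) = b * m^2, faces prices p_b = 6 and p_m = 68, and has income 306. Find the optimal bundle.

b* = 17, m* = 3

MU_b = m^2 and MU_m = 2·b·m.
MRS = MU_b/MU_m = (1/2)·m/b.
Tangency: set MRS = p_b/p_m = 6/68 = 3/34.
So (1/2)·m/b = 3/34, i.e. m = (3/17)·b.
Substitute into the budget 6·b + 68·m = 306: 18·b = 306, so b* = 17.
Then m* = (3/17)·17 = 3.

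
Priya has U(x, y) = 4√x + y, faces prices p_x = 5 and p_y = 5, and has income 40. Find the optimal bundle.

x* = 4, y* = 4

MU_x = 4/(2√x), MU_y = 1.
MRS = 4/(2√x) ÷ 1.
Tangency: set MRS = p_x/p_y = 5/5 = 1.
MRS depends only on x: 2/√x = 1 ⇒ √x = 2/1 = 2 ⇒ x* = 4.
From the budget, 5·y = 40 − 5·4 = 20, so y* = 4.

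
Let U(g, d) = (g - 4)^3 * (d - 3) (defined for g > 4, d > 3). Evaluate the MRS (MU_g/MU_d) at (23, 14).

MRS = 33/19

MU_g = 3·(g−4)^2·(d−3), MU_d = (g−4)^3.
MRS = (3/1)·(d−3)/(g−4).
At (23, 14): MRS = 33/19.
That is, one extra unit of g is worth 33/19 units of d at the margin.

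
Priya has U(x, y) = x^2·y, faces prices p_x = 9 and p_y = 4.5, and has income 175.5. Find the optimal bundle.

MU_x = 2·x·y and MU_y = x^2.
MRS = MU_x/MU_y = (2/1)·y/x.
Tangency: set MRS = p_x/p_y = 9/4.5 = 2.
So (2/1)·y/x = 2, i.e. y = x.
Substitute into the budget 9·x + 4.5·y = 175.5: 13.5·x = 175.5, so x* = 13.
Then y* = 13.

x* = 13, y* = 13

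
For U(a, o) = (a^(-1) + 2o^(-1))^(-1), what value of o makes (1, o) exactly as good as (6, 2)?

o = 12

U depends on (a, o) only through S = a^(-1) + 2o^(-1), so equal utility means equal S. At (6, 2): S = 7/6.
With a = 1: 1^(-1) = 1, so 2o^(-1) = 7/6 − 1 = 1/6, i.e. o^(-1) = 1/12.
Hence o = 1/(1/12) = 12.
Check: U(1, 12) = 0.8571.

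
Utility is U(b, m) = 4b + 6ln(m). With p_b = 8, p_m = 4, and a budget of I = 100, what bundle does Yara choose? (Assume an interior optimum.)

b* = 11, m* = 3

MU_b = 4, MU_m = 6/m.
MRS = 4 ÷ (6/m).
Tangency: set MRS = p_b/p_m = 8/4 = 2.
MRS depends only on m: (2/3)·m = 2 ⇒ m* = 2/(2/3) = 3.
From the budget, 8·b = 100 − 4·3 = 88, so b* = 11.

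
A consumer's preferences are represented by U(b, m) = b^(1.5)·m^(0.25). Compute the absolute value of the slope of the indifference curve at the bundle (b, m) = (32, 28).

MU_b = 1.5·√b·m^(0.25) and MU_m = 0.25·b^(1.5)·m^(-0.75).
MRS = MU_b/MU_m = (6)·m/b.
At (32, 28): MRS = 5.25.
The indifference curve has slope −5.25 at this bundle.

MRS = 5.25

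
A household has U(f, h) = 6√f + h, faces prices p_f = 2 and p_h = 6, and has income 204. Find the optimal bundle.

f* = 81, h* = 7

MU_f = 6/(2√f), MU_h = 1.
MRS = 6/(2√f) ÷ 1.
Tangency: set MRS = p_f/p_h = 2/6 = 1/3.
MRS depends only on f: 3/√f = 1/3 ⇒ √f = 3/(1/3) = 9 ⇒ f* = 81.
From the budget, 6·h = 204 − 2·81 = 42, so h* = 7.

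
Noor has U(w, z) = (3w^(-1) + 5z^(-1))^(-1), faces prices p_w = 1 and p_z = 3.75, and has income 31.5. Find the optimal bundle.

w* = 9, z* = 6

For CES with ρ = -1, MRS = (3/5)·(z/w)^2.
Tangency: set MRS = p_w/p_z = 1/3.75 = 4/15.
So (z/w)^2 = 4/9; taking the square root, z/w = 2/3, i.e. z = (2/3)·w.
Substitute into the budget 1·w + 3.75·z = 31.5: 3.5·w = 31.5, so w* = 9 and z* = (2/3)·9 = 6.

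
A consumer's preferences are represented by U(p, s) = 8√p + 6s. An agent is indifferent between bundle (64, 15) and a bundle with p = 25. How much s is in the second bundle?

s = 19

U(64, 15) = 154.
Set U(25, s) = 154 and solve.
With p = 25: √25 = 5, so 6s = 154 − 8·5 = 114 and s = 19.
Check: U(25, 19) = 154.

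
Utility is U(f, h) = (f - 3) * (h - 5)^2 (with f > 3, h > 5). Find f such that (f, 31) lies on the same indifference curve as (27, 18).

f = 9

U(27, 18) = 4056.
Set U(f, 31) = 4056 and solve.
With h = 31: (31 − 5)^2 = 676, so (f − 3) = 4056/676 = 6.
So f = 3 + 6 = 9.
Check: U(9, 31) = 4056.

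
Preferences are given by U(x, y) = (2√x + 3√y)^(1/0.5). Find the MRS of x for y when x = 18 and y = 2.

MRS = 2/9

For CES with ρ = 0.5, MRS = (2/3)·√(y/x).
At (18, 2): MRS = 2/9.
So at (18, 2) the consumer would give up 2/9 units of y for one more unit of x.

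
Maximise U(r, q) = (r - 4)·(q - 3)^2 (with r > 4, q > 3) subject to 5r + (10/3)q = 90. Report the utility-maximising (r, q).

r* = 8, q* = 15

MU_r = (q−3)^2, MU_q = 2·(r−4)·(q−3).
MRS = (1/2)·(q−3)/(r−4).
Tangency: set MRS = p_r/p_q = 5/(10/3) = 1.5.
So (1/2)·(q − 3)/(r − 4) = 1.5, i.e. (q − 3) = 3·(r − 4).
Rewrite the budget in excess-of-subsistence terms: 5·(r − 4) + (10/3)·(q − 3) = 90 − 5·4 − (10/3)·3 = 60.
Substituting, 15·(r − 4) = 60, so r − 4 = 4 and r* = 8.
Then q − 3 = 3·4 = 12, so q* = 15.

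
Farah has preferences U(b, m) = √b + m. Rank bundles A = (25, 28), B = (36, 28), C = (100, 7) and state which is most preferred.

Evaluate utility at each bundle:
U(A) = 33.000.
U(B) = 34.000.
U(C) = 17.000.
Highest utility is B, so B ≻ A ≻ C.

Bundle B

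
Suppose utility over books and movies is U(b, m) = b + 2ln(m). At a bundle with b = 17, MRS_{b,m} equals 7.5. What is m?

m = 15

MU_b = 1, MU_m = 2/m.
MRS = 1 ÷ (2/m).
MRS depends only on m: 0.5·m = 7.5 ⇒ m = 7.5/0.5 = 15.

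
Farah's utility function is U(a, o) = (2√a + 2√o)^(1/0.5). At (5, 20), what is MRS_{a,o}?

For CES with ρ = 0.5, MRS = √(o/a).
At (5, 20): MRS = 2.
That is, one extra unit of a is worth 2 units of o at the margin.

MRS = 2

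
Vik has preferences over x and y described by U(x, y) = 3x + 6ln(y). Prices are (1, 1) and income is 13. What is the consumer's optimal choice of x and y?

x* = 11, y* = 2

MU_x = 3, MU_y = 6/y.
MRS = 3 ÷ (6/y).
Tangency: set MRS = p_x/p_y = 1/1 = 1.
MRS depends only on y: 0.5·y = 1 ⇒ y* = 1/0.5 = 2.
From the budget, 1·x = 13 − 1·2 = 11, so x* = 11.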